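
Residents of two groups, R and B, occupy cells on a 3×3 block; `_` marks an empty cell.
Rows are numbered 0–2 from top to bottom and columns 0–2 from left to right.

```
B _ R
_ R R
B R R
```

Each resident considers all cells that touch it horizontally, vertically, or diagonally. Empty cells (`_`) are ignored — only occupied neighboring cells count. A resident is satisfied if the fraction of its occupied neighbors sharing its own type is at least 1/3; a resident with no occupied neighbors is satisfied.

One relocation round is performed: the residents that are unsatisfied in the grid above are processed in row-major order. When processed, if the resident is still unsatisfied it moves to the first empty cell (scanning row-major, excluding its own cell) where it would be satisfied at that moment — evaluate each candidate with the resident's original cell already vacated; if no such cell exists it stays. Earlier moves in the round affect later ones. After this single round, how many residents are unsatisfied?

Initially unsatisfied (in order): (0,0), (2,0).
  (0,0) → (1,0).
  (2,0): now satisfied by earlier moves; stays.
Resulting grid:
_ _ R
B R R
B R R
All satisfied now.

0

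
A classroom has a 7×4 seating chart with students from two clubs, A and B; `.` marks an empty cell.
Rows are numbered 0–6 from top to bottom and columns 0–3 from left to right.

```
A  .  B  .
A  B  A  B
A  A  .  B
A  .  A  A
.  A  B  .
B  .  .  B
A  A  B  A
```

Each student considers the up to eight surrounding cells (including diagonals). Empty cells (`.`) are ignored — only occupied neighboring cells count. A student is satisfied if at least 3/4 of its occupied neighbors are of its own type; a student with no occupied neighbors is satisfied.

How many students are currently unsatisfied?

Row 0: (0,0)A 1/2 unhappy · (0,2)B 2/3 unhappy
Row 1: (1,0)A 3/4 ok · (1,1)B 1/6 unhappy · (1,2)A 1/5 unhappy · (1,3)B 2/3 unhappy
Row 2: (2,0)A 3/4 ok · (2,1)A 5/6 ok · (2,3)B 1/4 unhappy
Row 3: (3,0)A 3/3 ok · (3,2)A 3/5 unhappy · (3,3)A 1/3 unhappy
Row 4: (4,1)A 2/4 unhappy · (4,2)B 1/4 unhappy
Row 5: (5,0)B 0/3 unhappy · (5,3)B 2/3 unhappy
Row 6: (6,0)A 1/2 unhappy · (6,1)A 1/3 unhappy · (6,2)B 1/3 unhappy · (6,3)A 0/2 unhappy
Unsatisfied: (0,0), (0,2), (1,1), (1,2), (1,3), (2,3), (3,2), (3,3), (4,1), (4,2), (5,0), (5,3), (6,0), (6,1), (6,2), (6,3) — 16 in total.

16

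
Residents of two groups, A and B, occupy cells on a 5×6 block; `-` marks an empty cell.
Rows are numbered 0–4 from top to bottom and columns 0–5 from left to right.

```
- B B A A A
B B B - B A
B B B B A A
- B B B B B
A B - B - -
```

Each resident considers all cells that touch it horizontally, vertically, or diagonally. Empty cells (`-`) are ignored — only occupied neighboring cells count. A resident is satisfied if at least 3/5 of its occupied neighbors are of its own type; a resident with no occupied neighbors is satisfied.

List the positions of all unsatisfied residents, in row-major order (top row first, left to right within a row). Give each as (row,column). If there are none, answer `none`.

(0,3), (1,4), (2,4), (2,5), (3,5), (4,0)

(0,1)B 4/4 ok
(0,2)B 3/4 ok
(0,3)A 1/4 unhappy
(0,4)A 3/4 ok
(0,5)A 2/3 ok
(1,0)B 4/4 ok
(1,1)B 7/7 ok
(1,2)B 6/7 ok
(1,4)B 1/7 unhappy
(1,5)A 4/5 ok
(2,0)B 4/4 ok
(2,1)B 7/7 ok
(2,2)B 7/7 ok
(2,3)B 6/7 ok
(2,4)A 2/7 unhappy
(2,5)A 2/5 unhappy
(3,1)B 5/6 ok
(3,2)B 7/7 ok
(3,3)B 5/6 ok
(3,4)B 4/6 ok
(3,5)B 1/3 unhappy
(4,0)A 0/2 unhappy
(4,1)B 2/3 ok
(4,3)B 3/3 ok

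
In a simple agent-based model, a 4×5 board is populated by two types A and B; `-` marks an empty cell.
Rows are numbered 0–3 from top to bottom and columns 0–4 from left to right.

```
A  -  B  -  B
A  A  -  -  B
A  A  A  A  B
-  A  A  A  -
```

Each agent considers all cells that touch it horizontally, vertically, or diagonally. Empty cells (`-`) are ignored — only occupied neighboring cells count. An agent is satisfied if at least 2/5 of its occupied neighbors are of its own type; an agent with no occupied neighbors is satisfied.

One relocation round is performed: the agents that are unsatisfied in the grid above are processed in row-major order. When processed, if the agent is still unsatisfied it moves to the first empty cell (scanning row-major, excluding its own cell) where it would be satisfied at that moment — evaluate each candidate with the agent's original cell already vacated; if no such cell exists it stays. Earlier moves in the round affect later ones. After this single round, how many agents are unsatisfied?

0

Initially unsatisfied (in order): (0,2), (2,4).
  (0,2) → (0,3).
  (2,4) → (0,2).
Resulting grid:
A - B B B
A A - - B
A A A A -
- A A A -
All satisfied now.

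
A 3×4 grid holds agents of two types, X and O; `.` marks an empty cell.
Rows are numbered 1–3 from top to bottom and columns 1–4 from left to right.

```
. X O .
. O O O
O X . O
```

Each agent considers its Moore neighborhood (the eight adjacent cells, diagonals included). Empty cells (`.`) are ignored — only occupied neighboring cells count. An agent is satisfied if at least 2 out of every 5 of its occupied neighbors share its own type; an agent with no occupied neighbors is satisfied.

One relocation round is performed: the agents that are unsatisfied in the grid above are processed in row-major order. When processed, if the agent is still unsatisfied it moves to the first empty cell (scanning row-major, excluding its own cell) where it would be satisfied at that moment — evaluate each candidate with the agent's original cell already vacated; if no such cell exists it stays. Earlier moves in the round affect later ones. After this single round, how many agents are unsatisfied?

1

Initially unsatisfied (in order): (1,2), (3,2).
  (1,2): no empty cell satisfies it; stays.
  (3,2) → (1,1).
Resulting grid:
X X O .
. O O O
O . . O
Unsatisfied now: (1,2).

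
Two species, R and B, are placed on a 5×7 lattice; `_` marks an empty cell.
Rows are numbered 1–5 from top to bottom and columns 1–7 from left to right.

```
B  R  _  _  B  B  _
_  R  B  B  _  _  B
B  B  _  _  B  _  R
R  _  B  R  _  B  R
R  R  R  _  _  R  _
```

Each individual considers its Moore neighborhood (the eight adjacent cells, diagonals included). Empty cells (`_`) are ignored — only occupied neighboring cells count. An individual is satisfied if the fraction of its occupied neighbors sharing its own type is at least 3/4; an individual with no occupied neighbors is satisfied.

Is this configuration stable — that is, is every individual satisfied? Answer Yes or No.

(1,1)B 0/2 not
(1,2)R 1/3 not
(1,5)B 2/2 satisfied
(1,6)B 2/2 satisfied
(2,2)R 1/5 not
(2,3)B 2/4 not
(2,4)B 3/3 satisfied
(2,7)B 1/2 not
(3,1)B 1/3 not
(3,2)B 3/5 not
(3,5)B 2/3 not
(3,7)R 1/3 not
(4,1)R 2/4 not
(4,3)B 1/4 not
(4,4)R 1/3 not
(4,6)B 1/4 not
(4,7)R 2/3 not
(5,1)R 2/2 satisfied
(5,2)R 3/4 satisfied
(5,3)R 2/3 not
(5,6)R 1/2 not
For instance (1,1) has only 0/2 same-type neighbors, below 3/4.

No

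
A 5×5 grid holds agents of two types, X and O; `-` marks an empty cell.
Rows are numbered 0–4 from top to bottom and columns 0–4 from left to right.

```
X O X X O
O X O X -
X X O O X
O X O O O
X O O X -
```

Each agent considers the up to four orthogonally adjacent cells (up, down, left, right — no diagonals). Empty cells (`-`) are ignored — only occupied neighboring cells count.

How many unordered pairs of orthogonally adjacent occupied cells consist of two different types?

22

Scan each occupied cell's neighbors to the right and below so each pair is counted once.
Row 0: X(0,0)–O(0,1)≠ X(0,0)–O(1,0)≠ O(0,1)–X(0,2)≠ O(0,1)–X(1,1)≠ X(0,2)–X(0,3)= X(0,2)–O(1,2)≠ X(0,3)–O(0,4)≠ X(0,3)–X(1,3)=  → 6/8 unlike.
Row 1: O(1,0)–X(1,1)≠ O(1,0)–X(2,0)≠ X(1,1)–O(1,2)≠ X(1,1)–X(2,1)= O(1,2)–X(1,3)≠ O(1,2)–O(2,2)= X(1,3)–O(2,3)≠  → 5/7 unlike.
Row 2: X(2,0)–X(2,1)= X(2,0)–O(3,0)≠ X(2,1)–O(2,2)≠ X(2,1)–X(3,1)= O(2,2)–O(2,3)= O(2,2)–O(3,2)= O(2,3)–X(2,4)≠ O(2,3)–O(3,3)= X(2,4)–O(3,4)≠  → 4/9 unlike.
Row 3: O(3,0)–X(3,1)≠ O(3,0)–X(4,0)≠ X(3,1)–O(3,2)≠ X(3,1)–O(4,1)≠ O(3,2)–O(3,3)= O(3,2)–O(4,2)= O(3,3)–O(3,4)= O(3,3)–X(4,3)≠  → 5/8 unlike.
Row 4: X(4,0)–O(4,1)≠ O(4,1)–O(4,2)= O(4,2)–X(4,3)≠  → 2/3 unlike.
Total adjacent occupied pairs: 35; unlike-type pairs: 22.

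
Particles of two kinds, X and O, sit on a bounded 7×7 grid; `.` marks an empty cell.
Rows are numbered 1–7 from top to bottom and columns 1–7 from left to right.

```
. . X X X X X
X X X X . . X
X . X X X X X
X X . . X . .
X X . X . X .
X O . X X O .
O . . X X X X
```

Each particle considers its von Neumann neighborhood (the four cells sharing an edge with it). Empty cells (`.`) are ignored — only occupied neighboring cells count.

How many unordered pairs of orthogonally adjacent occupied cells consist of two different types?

6

Scan each occupied cell's neighbors to the right and below so each pair is counted once.
From row 1: 0 unlike of 7 pairs (running 0/7).
From row 2: 0 unlike of 7 pairs (running 0/14).
From row 3: 0 unlike of 6 pairs (running 0/20).
From row 4: 0 unlike of 3 pairs (running 0/23).
From row 5: 2 unlike of 5 pairs (running 2/28).
From row 6: 4 unlike of 7 pairs (running 6/35).
From row 7: 0 unlike of 3 pairs (running 6/38).
Total adjacent occupied pairs: 38; unlike-type pairs: 6.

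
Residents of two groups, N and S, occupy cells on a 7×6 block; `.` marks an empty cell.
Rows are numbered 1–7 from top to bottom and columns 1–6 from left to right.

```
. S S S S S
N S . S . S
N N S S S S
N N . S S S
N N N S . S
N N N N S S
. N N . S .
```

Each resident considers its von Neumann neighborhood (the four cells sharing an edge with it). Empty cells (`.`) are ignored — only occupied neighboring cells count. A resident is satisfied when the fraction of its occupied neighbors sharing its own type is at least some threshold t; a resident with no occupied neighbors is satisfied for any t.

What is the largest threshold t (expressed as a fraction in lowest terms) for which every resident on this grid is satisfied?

1/3

Row 1: (1,2)S 2/2 · (1,3)S 2/2 · (1,4)S 3/3 · (1,5)S 2/2 · (1,6)S 2/2
Row 2: (2,1)N 1/2 · (2,2)S 1/3 · (2,4)S 2/2 · (2,6)S 2/2
Row 3: (3,1)N 3/3 · (3,2)N 2/4 · (3,3)S 1/2 · (3,4)S 4/4 · (3,5)S 3/3 · (3,6)S 3/3
Row 4: (4,1)N 3/3 · (4,2)N 3/3 · (4,4)S 3/3 · (4,5)S 3/3 · (4,6)S 3/3
Row 5: (5,1)N 3/3 · (5,2)N 4/4 · (5,3)N 2/3 · (5,4)S 1/3 · (5,6)S 2/2
Row 6: (6,1)N 2/2 · (6,2)N 4/4 · (6,3)N 4/4 · (6,4)N 1/3 · (6,5)S 2/3 · (6,6)S 2/2
Row 7: (7,2)N 2/2 · (7,3)N 2/2 · (7,5)S 1/1
The smallest same-type fraction is 1/3 at (2,2), which reduces to 1/3. Any threshold above that leaves this resident unsatisfied.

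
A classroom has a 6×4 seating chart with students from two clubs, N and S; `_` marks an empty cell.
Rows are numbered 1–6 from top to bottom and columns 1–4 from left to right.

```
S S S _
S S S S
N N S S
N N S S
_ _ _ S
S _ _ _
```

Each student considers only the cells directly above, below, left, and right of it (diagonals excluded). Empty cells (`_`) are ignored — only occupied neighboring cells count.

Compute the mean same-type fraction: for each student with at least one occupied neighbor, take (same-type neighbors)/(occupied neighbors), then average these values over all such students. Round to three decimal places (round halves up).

0.854

Row 1: (1,1)S 2/2 · (1,2)S 3/3 · (1,3)S 2/2
Row 2: (2,1)S 2/3 · (2,2)S 3/4 · (2,3)S 4/4 · (2,4)S 2/2
Row 3: (3,1)N 2/3 · (3,2)N 2/4 · (3,3)S 3/4 · (3,4)S 3/3
Row 4: (4,1)N 2/2 · (4,2)N 2/3 · (4,3)S 2/3 · (4,4)S 3/3
Row 5: (5,4)S 1/1
Row 6: (6,1)S — no occupied neighbors
Sum over 16 students: 2/2 + 3/3 + 2/2 + 2/3 + 3/4 + 4/4 + 2/2 + 2/3 + 2/4 + 3/4 + 3/3 + 2/2 + 2/3 + 2/3 + 3/3 + 1/1 = 41/3; mean = 41/3 ÷ 16 = 41/48 = 0.854166… → 0.854.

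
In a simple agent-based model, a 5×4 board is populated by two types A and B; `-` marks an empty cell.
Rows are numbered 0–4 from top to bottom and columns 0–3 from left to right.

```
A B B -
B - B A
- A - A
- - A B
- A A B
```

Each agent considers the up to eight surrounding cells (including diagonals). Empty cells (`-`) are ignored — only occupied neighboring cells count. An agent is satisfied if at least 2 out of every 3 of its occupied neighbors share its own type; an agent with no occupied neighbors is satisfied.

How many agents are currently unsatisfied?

9

(0,0)A 0/2 ✗
(0,1)B 3/4 ✓
(0,2)B 2/3 ✓
(1,0)B 1/3 ✗
(1,2)B 2/5 ✗
(1,3)A 1/3 ✗
(2,1)A 1/3 ✗
(2,3)A 2/4 ✗
(3,2)A 4/6 ✓
(3,3)B 1/4 ✗
(4,1)A 2/2 ✓
(4,2)A 2/4 ✗
(4,3)B 1/3 ✗
Unsatisfied: (0,0), (1,0), (1,2), (1,3), (2,1), (2,3), (3,3), (4,2), (4,3) — 9 in total.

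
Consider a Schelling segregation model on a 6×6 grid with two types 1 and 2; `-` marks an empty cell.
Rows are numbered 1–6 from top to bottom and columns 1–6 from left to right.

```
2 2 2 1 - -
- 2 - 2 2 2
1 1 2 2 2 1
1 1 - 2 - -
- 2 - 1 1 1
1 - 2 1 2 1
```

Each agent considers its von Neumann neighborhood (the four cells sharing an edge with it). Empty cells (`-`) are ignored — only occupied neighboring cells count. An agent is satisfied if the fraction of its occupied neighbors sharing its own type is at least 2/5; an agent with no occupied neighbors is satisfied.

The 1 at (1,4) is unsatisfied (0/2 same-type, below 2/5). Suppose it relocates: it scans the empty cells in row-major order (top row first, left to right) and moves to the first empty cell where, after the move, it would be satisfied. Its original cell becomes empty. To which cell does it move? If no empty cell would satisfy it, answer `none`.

(4,6)

Vacating (1,4). Empty cells in order:
  (1,5): 0/1 same-type → still unsatisfied.
  (1,6): 0/1 same-type → still unsatisfied.
  (2,1): 1/3 same-type → still unsatisfied.
  (2,3): 0/4 same-type → still unsatisfied.
  (4,3): 1/3 same-type → still unsatisfied.
  (4,5): 1/3 same-type → still unsatisfied.
  (4,6): 2/2 same-type → satisfied — stop here.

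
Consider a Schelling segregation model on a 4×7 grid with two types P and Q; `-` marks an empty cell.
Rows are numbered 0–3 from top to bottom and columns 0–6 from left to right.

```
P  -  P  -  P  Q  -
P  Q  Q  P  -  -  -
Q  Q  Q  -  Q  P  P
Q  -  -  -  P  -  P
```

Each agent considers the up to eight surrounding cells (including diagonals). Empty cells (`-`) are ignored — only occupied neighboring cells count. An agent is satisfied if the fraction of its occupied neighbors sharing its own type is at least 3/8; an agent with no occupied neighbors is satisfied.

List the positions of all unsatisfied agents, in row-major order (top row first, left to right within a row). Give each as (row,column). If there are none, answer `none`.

(0,0)P 1/2 satisfied
(0,2)P 1/3 not
(0,4)P 1/2 satisfied
(0,5)Q 0/1 not
(1,0)P 1/4 not
(1,1)Q 4/7 satisfied
(1,2)Q 3/5 satisfied
(1,3)P 2/5 satisfied
(2,0)Q 3/4 satisfied
(2,1)Q 5/6 satisfied
(2,2)Q 3/4 satisfied
(2,4)Q 0/3 not
(2,5)P 3/4 satisfied
(2,6)P 2/2 satisfied
(3,0)Q 2/2 satisfied
(3,4)P 1/2 satisfied
(3,6)P 2/2 satisfied

(0,2), (0,5), (1,0), (2,4)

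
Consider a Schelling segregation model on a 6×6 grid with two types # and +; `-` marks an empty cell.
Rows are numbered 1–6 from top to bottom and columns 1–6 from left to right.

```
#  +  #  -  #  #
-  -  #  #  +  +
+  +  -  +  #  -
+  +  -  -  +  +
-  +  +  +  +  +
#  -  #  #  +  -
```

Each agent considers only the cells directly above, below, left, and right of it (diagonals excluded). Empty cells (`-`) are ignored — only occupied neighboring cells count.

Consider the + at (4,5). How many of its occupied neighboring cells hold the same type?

2

Occupied neighbors of (4,5): (3,5)=#, (5,5)=+, (4,6)=+.
Same type (+): 2 of 3.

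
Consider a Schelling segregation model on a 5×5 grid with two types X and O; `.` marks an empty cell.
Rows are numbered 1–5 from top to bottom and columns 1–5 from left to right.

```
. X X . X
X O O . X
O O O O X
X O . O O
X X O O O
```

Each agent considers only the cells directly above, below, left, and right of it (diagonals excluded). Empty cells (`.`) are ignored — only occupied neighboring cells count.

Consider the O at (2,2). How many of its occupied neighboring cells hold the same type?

Occupied neighbors of (2,2): (1,2)=X, (3,2)=O, (2,1)=X, (2,3)=O.
Same type (O): 2 of 4.

2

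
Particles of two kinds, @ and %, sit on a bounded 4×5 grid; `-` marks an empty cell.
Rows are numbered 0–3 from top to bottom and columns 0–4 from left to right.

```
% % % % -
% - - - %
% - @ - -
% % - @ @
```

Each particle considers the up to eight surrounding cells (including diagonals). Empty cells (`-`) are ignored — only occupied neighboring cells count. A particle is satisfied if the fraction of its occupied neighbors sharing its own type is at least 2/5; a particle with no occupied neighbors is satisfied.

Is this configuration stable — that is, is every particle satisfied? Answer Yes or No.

Yes

(0,0)% 2/2 ok
(0,1)% 3/3 ok
(0,2)% 2/2 ok
(0,3)% 2/2 ok
(1,0)% 3/3 ok
(1,4)% 1/1 ok
(2,0)% 3/3 ok
(2,2)@ 1/2 ok
(3,0)% 2/2 ok
(3,1)% 2/3 ok
(3,3)@ 2/2 ok
(3,4)@ 1/1 ok
All meet the threshold, so the configuration is stable.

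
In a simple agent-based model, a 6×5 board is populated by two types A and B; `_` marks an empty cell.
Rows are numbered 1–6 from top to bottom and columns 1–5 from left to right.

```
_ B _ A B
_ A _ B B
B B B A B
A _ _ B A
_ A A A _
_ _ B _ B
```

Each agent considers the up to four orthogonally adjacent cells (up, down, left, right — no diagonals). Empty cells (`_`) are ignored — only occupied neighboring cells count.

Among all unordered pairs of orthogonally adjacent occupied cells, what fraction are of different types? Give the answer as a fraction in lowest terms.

Scan each occupied cell's neighbors to the right and below so each pair is counted once.
Row 1: B(1,2)–A(2,2)≠ A(1,4)–B(1,5)≠ A(1,4)–B(2,4)≠ B(1,5)–B(2,5)=  → 3/4 unlike.
Row 2: A(2,2)–B(3,2)≠ B(2,4)–B(2,5)= B(2,4)–A(3,4)≠ B(2,5)–B(3,5)=  → 2/4 unlike.
Row 3: B(3,1)–B(3,2)= B(3,1)–A(4,1)≠ B(3,2)–B(3,3)= B(3,3)–A(3,4)≠ A(3,4)–B(3,5)≠ A(3,4)–B(4,4)≠ B(3,5)–A(4,5)≠  → 5/7 unlike.
Row 4: B(4,4)–A(4,5)≠ B(4,4)–A(5,4)≠  → 2/2 unlike.
Row 5: A(5,2)–A(5,3)= A(5,3)–A(5,4)= A(5,3)–B(6,3)≠  → 1/3 unlike.
Total adjacent occupied pairs: 20; unlike-type pairs: 13.
13/20 is already in lowest terms.

13/20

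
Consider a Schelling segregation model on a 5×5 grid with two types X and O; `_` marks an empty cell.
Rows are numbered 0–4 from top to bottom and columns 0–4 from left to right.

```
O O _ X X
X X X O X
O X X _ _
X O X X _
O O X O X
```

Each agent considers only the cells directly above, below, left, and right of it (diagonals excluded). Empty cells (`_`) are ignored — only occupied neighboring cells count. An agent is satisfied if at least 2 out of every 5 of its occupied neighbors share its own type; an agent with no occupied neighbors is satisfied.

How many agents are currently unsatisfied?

(0,0)O 1/2 ok
(0,1)O 1/2 ok
(0,3)X 1/2 ok
(0,4)X 2/2 ok
(1,0)X 1/3 unhappy
(1,1)X 3/4 ok
(1,2)X 2/3 ok
(1,3)O 0/3 unhappy
(1,4)X 1/2 ok
(2,0)O 0/3 unhappy
(2,1)X 2/4 ok
(2,2)X 3/3 ok
(3,0)X 0/3 unhappy
(3,1)O 1/4 unhappy
(3,2)X 3/4 ok
(3,3)X 1/2 ok
(4,0)O 1/2 ok
(4,1)O 2/3 ok
(4,2)X 1/3 unhappy
(4,3)O 0/3 unhappy
(4,4)X 0/1 unhappy
Unsatisfied: (1,0), (1,3), (2,0), (3,0), (3,1), (4,2), (4,3), (4,4) — 8 in total.

8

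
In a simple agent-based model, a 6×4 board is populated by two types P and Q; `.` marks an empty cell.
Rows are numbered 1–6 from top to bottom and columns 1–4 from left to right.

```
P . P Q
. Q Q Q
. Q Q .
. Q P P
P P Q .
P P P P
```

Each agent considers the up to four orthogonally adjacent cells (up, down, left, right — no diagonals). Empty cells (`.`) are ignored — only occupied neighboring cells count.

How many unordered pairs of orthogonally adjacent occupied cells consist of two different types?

Scan each occupied cell's neighbors to the right and below so each pair is counted once.
Row 1: P(1,3)–Q(1,4)≠ P(1,3)–Q(2,3)≠ Q(1,4)–Q(2,4)=  → 2/3 unlike.
Row 2: Q(2,2)–Q(2,3)= Q(2,2)–Q(3,2)= Q(2,3)–Q(2,4)= Q(2,3)–Q(3,3)=  → 0/4 unlike.
Row 3: Q(3,2)–Q(3,3)= Q(3,2)–Q(4,2)= Q(3,3)–P(4,3)≠  → 1/3 unlike.
Row 4: Q(4,2)–P(4,3)≠ Q(4,2)–P(5,2)≠ P(4,3)–P(4,4)= P(4,3)–Q(5,3)≠  → 3/4 unlike.
Row 5: P(5,1)–P(5,2)= P(5,1)–P(6,1)= P(5,2)–Q(5,3)≠ P(5,2)–P(6,2)= Q(5,3)–P(6,3)≠  → 2/5 unlike.
Row 6: P(6,1)–P(6,2)= P(6,2)–P(6,3)= P(6,3)–P(6,4)=  → 0/3 unlike.
Total adjacent occupied pairs: 22; unlike-type pairs: 8.

8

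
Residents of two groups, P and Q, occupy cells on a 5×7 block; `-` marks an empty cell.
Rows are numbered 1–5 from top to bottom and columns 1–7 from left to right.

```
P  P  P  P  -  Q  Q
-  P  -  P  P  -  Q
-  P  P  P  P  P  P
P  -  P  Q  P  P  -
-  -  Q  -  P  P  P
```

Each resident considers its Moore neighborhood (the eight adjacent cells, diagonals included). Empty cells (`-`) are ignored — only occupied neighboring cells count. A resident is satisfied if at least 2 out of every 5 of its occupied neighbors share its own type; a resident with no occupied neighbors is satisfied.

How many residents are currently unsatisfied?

(1,1)P 2/2 ✓
(1,2)P 3/3 ✓
(1,3)P 4/4 ✓
(1,4)P 3/3 ✓
(1,6)Q 2/3 ✓
(1,7)Q 2/2 ✓
(2,2)P 5/5 ✓
(2,4)P 6/6 ✓
(2,5)P 5/6 ✓
(2,7)Q 2/4 ✓
(3,2)P 4/4 ✓
(3,3)P 5/6 ✓
(3,4)P 6/7 ✓
(3,5)P 6/7 ✓
(3,6)P 5/6 ✓
(3,7)P 2/3 ✓
(4,1)P 1/1 ✓
(4,3)P 3/5 ✓
(4,4)Q 1/7 ✗
(4,5)P 6/7 ✓
(4,6)P 7/7 ✓
(5,3)Q 1/2 ✓
(5,5)P 3/4 ✓
(5,6)P 4/4 ✓
(5,7)P 2/2 ✓
Unsatisfied: (4,4) — 1 in total.

1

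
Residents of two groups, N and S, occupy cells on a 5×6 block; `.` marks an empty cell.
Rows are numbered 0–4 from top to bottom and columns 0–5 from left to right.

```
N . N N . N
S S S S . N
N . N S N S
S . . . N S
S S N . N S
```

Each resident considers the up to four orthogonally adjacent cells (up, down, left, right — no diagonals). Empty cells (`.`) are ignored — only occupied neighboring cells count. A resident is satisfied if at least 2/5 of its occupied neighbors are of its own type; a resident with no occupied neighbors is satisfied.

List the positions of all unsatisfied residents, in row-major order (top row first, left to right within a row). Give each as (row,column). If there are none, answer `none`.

(0,0)N 0/1 ✗
(0,2)N 1/2 ✓
(0,3)N 1/2 ✓
(0,5)N 1/1 ✓
(1,0)S 1/3 ✗
(1,1)S 2/2 ✓
(1,2)S 2/4 ✓
(1,3)S 2/3 ✓
(1,5)N 1/2 ✓
(2,0)N 0/2 ✗
(2,2)N 0/2 ✗
(2,3)S 1/3 ✗
(2,4)N 1/3 ✗
(2,5)S 1/3 ✗
(3,0)S 1/2 ✓
(3,4)N 2/3 ✓
(3,5)S 2/3 ✓
(4,0)S 2/2 ✓
(4,1)S 1/2 ✓
(4,2)N 0/1 ✗
(4,4)N 1/2 ✓
(4,5)S 1/2 ✓

(0,0), (1,0), (2,0), (2,2), (2,3), (2,4), (2,5), (4,2)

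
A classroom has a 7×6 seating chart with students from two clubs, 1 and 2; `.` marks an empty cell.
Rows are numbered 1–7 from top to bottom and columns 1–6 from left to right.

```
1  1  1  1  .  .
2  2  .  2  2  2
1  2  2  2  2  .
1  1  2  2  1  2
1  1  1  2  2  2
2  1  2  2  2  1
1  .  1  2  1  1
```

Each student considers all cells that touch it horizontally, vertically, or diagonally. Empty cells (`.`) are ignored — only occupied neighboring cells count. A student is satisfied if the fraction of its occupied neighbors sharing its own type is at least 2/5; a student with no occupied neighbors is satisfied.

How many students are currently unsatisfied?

Row 1: (1,1)1 1/3 not · (1,2)1 2/4 satisfied · (1,3)1 2/4 satisfied · (1,4)1 1/3 not
Row 2: (2,1)2 2/5 satisfied · (2,2)2 3/7 satisfied · (2,4)2 4/6 satisfied · (2,5)2 4/5 satisfied · (2,6)2 2/2 satisfied
Row 3: (3,1)1 2/5 satisfied · (3,2)2 4/7 satisfied · (3,3)2 6/7 satisfied · (3,4)2 6/7 satisfied · (3,5)2 6/7 satisfied
Row 4: (4,1)1 4/5 satisfied · (4,2)1 5/8 satisfied · (4,3)2 5/8 satisfied · (4,4)2 6/8 satisfied · (4,5)1 0/7 not · (4,6)2 3/4 satisfied
Row 5: (5,1)1 4/5 satisfied · (5,2)1 5/8 satisfied · (5,3)1 3/8 not · (5,4)2 6/8 satisfied · (5,5)2 6/8 satisfied · (5,6)2 3/5 satisfied
Row 6: (6,1)2 0/4 not · (6,2)1 5/7 satisfied · (6,3)2 3/7 satisfied · (6,4)2 5/8 satisfied · (6,5)2 5/8 satisfied · (6,6)1 2/5 satisfied
Row 7: (7,1)1 1/2 satisfied · (7,3)1 1/4 not · (7,4)2 3/5 satisfied · (7,5)1 2/5 satisfied · (7,6)1 2/3 satisfied
Unsatisfied: (1,1), (1,4), (4,5), (5,3), (6,1), (7,3) — 6 in total.

6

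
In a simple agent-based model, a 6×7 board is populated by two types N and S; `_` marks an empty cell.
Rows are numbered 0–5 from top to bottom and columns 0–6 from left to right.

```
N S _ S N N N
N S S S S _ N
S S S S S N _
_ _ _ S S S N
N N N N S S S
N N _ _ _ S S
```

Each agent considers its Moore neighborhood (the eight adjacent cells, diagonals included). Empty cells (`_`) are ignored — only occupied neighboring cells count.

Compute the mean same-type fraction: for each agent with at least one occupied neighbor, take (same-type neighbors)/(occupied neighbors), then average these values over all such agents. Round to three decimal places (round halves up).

(0,0)N 1/3
(0,1)S 2/4
(0,3)S 3/4
(0,4)N 1/4
(0,5)N 3/4
(0,6)N 2/2
(1,0)N 1/5
(1,1)S 5/7
(1,2)S 7/7
(1,3)S 6/7
(1,4)S 4/7
(1,6)N 3/3
(2,0)S 2/3
(2,1)S 4/5
(2,2)S 6/6
(2,3)S 7/7
(2,4)S 6/7
(2,5)N 2/6
(3,3)S 5/7
(3,4)S 6/8
(3,5)S 5/7
(3,6)N 1/4
(4,0)N 3/3
(4,1)N 4/4
(4,2)N 3/4
(4,3)N 1/4
(4,4)S 5/6
(4,5)S 6/7
(4,6)S 4/5
(5,0)N 3/3
(5,1)N 4/4
(5,5)S 4/4
(5,6)S 3/3
Sum over 33 agents: 1/3 + 2/4 + 3/4 + 1/4 + 3/4 + 2/2 + 1/5 + 5/7 + 7/7 + 6/7 + 4/7 + 3/3 + 2/3 + 4/5 + 6/6 + 7/7 + 6/7 + 2/6 + 5/7 + 6/8 + 5/7 + 1/4 + 3/3 + 4/4 + 3/4 + 1/4 + 5/6 + 6/7 + 4/5 + 3/3 + 4/4 + 4/4 + 3/3 = 10291/420; mean = 10291/420 ÷ 33 = 10291/13860 = 0.742496… → 0.742.

0.742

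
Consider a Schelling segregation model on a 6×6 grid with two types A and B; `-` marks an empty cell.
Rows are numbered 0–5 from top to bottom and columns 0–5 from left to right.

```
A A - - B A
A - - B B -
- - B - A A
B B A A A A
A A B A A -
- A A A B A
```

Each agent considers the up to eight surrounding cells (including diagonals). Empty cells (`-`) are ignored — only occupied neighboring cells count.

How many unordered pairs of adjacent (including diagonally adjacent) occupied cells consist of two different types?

Scan each occupied cell's neighbors to the right and below (and the two forward diagonals) so each pair is counted once.
From row 0: 2 unlike of 7 pairs (running 2/7).
From row 1: 3 unlike of 5 pairs (running 5/12).
From row 2: 2 unlike of 9 pairs (running 7/21).
From row 3: 7 unlike of 19 pairs (running 14/40).
From row 4: 7 unlike of 16 pairs (running 21/56).
From row 5: 2 unlike of 4 pairs (running 23/60).
Total adjacent occupied pairs: 60; unlike-type pairs: 23.

23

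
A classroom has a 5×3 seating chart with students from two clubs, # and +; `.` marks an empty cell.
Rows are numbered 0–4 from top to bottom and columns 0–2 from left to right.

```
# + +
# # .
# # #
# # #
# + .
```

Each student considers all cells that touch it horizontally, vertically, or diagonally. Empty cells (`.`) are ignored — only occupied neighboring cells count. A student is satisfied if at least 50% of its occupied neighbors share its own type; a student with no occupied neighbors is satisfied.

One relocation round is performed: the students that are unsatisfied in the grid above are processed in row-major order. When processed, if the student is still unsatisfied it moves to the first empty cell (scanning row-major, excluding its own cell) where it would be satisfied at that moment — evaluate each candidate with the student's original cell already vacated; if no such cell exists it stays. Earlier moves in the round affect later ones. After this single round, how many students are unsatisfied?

Initially unsatisfied (in order): (0,1), (4,1).
  (0,1): no empty cell satisfies it; stays.
  (4,1): no empty cell satisfies it; stays.
Resulting grid:
# + +
# # .
# # #
# # #
# + .
Unsatisfied now: (0,1), (4,1).

2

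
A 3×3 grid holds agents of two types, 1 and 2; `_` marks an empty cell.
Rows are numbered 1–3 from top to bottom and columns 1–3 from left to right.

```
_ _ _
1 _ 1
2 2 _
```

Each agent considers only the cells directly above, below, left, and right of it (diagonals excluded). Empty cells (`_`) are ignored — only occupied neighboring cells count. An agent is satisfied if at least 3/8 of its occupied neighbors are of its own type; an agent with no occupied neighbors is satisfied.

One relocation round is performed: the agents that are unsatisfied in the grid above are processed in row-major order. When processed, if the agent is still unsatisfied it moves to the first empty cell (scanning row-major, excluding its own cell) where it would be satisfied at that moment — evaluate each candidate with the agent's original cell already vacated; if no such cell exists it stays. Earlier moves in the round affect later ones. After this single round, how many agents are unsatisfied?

0

Initially unsatisfied (in order): (2,1).
  (2,1) → (1,1).
Resulting grid:
1 _ _
_ _ 1
2 2 _
All satisfied now.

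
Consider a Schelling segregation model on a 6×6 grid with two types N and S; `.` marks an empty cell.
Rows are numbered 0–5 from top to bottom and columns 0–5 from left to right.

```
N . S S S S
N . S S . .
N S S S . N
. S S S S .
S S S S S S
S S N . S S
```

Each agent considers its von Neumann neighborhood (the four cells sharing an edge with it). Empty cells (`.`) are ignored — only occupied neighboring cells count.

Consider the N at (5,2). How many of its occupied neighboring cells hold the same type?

0

Occupied neighbors of (5,2): (4,2)=S, (5,1)=S.
Same type (N): 0 of 2.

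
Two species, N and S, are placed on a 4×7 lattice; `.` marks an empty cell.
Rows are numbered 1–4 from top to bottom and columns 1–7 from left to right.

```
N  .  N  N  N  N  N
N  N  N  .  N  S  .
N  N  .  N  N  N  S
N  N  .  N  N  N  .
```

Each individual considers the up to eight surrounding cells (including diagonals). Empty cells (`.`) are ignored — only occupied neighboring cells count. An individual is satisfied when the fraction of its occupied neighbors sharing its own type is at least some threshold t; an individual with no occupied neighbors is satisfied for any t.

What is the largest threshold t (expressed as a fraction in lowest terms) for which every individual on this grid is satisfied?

Row 1: (1,1)N 2/2 · (1,3)N 3/3 · (1,4)N 4/4 · (1,5)N 3/4 · (1,6)N 3/4 · (1,7)N 1/2
Row 2: (2,1)N 4/4 · (2,2)N 6/6 · (2,3)N 5/5 · (2,5)N 6/7 · (2,6)S 1/7
Row 3: (3,1)N 5/5 · (3,2)N 6/6 · (3,4)N 5/5 · (3,5)N 6/7 · (3,6)N 4/6 · (3,7)S 1/3
Row 4: (4,1)N 3/3 · (4,2)N 3/3 · (4,4)N 3/3 · (4,5)N 5/5 · (4,6)N 3/4
The smallest same-type fraction is 1/7 at (2,6), which reduces to 1/7. Any threshold above that leaves this individual unsatisfied.

1/7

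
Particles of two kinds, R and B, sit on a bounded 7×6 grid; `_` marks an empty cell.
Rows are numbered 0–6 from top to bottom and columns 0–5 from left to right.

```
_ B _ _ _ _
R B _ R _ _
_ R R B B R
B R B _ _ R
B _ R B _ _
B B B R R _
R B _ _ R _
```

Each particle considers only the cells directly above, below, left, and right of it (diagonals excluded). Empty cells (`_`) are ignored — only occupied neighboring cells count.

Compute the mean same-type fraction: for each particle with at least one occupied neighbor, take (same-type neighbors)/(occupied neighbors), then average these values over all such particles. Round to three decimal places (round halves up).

Row 0: (0,1)B 1/1
Row 1: (1,0)R 0/1 · (1,1)B 1/3 · (1,3)R 0/1
Row 2: (2,1)R 2/3 · (2,2)R 1/3 · (2,3)B 1/3 · (2,4)B 1/2 · (2,5)R 1/2
Row 3: (3,0)B 1/2 · (3,1)R 1/3 · (3,2)B 0/3 · (3,5)R 1/1
Row 4: (4,0)B 2/2 · (4,2)R 0/3 · (4,3)B 0/2
Row 5: (5,0)B 2/3 · (5,1)B 3/3 · (5,2)B 1/3 · (5,3)R 1/3 · (5,4)R 2/2
Row 6: (6,0)R 0/2 · (6,1)B 1/2 · (6,4)R 1/1
Sum over 24 particles: 1/1 + 0/1 + 1/3 + 0/1 + 2/3 + 1/3 + 1/3 + 1/2 + 1/2 + 1/2 + 1/3 + 0/3 + 1/1 + 2/2 + 0/3 + 0/2 + 2/3 + 3/3 + 1/3 + 1/3 + 2/2 + 0/2 + 1/2 + 1/1 = 34/3; mean = 34/3 ÷ 24 = 17/36 = 0.472222… → 0.472.

0.472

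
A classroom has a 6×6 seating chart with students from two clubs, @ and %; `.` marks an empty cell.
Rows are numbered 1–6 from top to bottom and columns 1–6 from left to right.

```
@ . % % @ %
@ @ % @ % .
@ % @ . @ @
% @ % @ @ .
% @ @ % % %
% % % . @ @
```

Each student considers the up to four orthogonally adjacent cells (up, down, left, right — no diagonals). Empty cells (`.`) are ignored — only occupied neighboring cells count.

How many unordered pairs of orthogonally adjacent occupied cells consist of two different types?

27

Scan each occupied cell's neighbors to the right and below so each pair is counted once.
From row 1: 4 unlike of 7 pairs (running 4/7).
From row 2: 6 unlike of 8 pairs (running 10/15).
From row 3: 5 unlike of 7 pairs (running 15/22).
From row 4: 6 unlike of 9 pairs (running 21/31).
From row 5: 6 unlike of 10 pairs (running 27/41).
From row 6: 0 unlike of 3 pairs (running 27/44).
Total adjacent occupied pairs: 44; unlike-type pairs: 27.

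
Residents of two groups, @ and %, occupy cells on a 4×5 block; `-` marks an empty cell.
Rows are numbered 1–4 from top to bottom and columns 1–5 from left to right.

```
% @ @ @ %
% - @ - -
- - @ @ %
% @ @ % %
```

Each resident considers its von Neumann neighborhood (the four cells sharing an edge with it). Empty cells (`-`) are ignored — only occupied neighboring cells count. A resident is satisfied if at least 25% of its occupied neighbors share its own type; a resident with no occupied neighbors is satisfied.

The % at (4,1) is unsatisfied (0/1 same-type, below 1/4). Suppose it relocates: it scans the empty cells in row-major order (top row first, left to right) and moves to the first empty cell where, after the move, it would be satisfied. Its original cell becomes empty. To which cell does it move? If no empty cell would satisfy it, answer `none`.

Vacating (4,1). Empty cells in order:
  (2,2): 1/3 same-type → satisfied — stop here.

(2,2)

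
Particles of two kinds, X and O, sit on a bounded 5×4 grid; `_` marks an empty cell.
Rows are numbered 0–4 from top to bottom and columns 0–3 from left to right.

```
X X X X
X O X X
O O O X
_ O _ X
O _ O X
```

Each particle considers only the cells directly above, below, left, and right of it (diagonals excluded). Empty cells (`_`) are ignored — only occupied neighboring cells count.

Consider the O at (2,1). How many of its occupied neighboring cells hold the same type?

Occupied neighbors of (2,1): (1,1)=O, (3,1)=O, (2,0)=O, (2,2)=O.
Same type (O): 4 of 4.

4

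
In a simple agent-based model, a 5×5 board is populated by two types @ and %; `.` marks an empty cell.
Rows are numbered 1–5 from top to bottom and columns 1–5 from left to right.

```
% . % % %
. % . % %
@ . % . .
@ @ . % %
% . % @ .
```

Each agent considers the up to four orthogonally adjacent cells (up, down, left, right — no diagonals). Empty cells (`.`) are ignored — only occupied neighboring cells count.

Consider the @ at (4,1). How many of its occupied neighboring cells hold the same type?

2

Occupied neighbors of (4,1): (3,1)=@, (5,1)=%, (4,2)=@.
Same type (@): 2 of 3.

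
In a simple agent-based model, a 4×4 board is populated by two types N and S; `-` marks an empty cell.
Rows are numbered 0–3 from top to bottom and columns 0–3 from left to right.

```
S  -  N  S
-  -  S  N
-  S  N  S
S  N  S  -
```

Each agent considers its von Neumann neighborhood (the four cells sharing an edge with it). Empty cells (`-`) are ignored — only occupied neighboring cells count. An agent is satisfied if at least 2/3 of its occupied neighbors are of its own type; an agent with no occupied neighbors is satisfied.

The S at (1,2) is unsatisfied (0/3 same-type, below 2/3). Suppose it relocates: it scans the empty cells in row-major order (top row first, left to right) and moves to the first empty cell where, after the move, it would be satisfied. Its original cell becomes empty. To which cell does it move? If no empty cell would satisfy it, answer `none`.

Vacating (1,2). Empty cells in order:
  (0,1): 1/2 same-type → still unsatisfied.
  (1,0): 1/1 same-type → satisfied — stop here.

(1,0)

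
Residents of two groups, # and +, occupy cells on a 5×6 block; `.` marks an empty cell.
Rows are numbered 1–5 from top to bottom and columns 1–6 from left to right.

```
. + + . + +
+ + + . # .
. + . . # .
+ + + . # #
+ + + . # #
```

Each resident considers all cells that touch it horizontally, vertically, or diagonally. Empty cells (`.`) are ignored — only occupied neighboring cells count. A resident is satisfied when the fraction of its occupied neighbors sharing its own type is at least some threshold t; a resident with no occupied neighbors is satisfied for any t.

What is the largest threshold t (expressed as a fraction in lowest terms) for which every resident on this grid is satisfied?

(1,2)+ 4/4
(1,3)+ 3/3
(1,5)+ 1/2
(1,6)+ 1/2
(2,1)+ 3/3
(2,2)+ 5/5
(2,3)+ 4/4
(2,5)# 1/3
(3,2)+ 6/6
(3,5)# 3/3
(4,1)+ 4/4
(4,2)+ 6/6
(4,3)+ 4/4
(4,5)# 4/4
(4,6)# 4/4
(5,1)+ 3/3
(5,2)+ 5/5
(5,3)+ 3/3
(5,5)# 3/3
(5,6)# 3/3
The smallest same-type fraction is 1/3 at (2,5), which reduces to 1/3. Any threshold above that leaves this resident unsatisfied.

1/3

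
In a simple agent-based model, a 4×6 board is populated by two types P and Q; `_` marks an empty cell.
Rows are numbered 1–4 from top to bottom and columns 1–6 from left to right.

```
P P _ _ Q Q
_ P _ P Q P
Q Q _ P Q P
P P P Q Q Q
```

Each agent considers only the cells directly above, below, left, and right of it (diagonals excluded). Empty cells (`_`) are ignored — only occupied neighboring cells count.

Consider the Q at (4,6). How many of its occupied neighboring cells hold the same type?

Occupied neighbors of (4,6): (3,6)=P, (4,5)=Q.
Same type (Q): 1 of 2.

1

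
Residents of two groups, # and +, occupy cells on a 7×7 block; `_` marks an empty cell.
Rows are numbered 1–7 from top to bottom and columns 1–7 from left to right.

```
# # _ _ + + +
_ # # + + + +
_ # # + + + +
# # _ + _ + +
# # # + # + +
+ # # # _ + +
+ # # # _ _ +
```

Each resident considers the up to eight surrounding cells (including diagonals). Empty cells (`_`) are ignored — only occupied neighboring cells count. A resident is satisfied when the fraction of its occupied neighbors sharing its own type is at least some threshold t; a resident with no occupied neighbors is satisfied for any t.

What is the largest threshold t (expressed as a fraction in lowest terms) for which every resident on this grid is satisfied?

(1,1)# 2/2
(1,2)# 3/3
(1,5)+ 4/4
(1,6)+ 5/5
(1,7)+ 3/3
(2,2)# 5/5
(2,3)# 4/6
(2,4)+ 4/6
(2,5)+ 7/7
(2,6)+ 8/8
(2,7)+ 5/5
(3,2)# 5/5
(3,3)# 4/7
(3,4)+ 4/6
(3,5)+ 7/7
(3,6)+ 7/7
(3,7)+ 5/5
(4,1)# 4/4
(4,2)# 6/6
(4,4)+ 3/6
(4,6)+ 6/7
(4,7)+ 5/5
(5,1)# 4/5
(5,2)# 6/7
(5,3)# 5/7
(5,4)+ 1/5
(5,5)# 1/6
(5,6)+ 5/6
(5,7)+ 5/5
(6,1)+ 1/5
(6,2)# 6/8
(6,3)# 7/8
(6,4)# 5/6
(6,6)+ 4/5
(6,7)+ 4/4
(7,1)+ 1/3
(7,2)# 3/5
(7,3)# 5/5
(7,4)# 3/3
(7,7)+ 2/2
The smallest same-type fraction is 1/6 at (5,5), which reduces to 1/6. Any threshold above that leaves this resident unsatisfied.

1/6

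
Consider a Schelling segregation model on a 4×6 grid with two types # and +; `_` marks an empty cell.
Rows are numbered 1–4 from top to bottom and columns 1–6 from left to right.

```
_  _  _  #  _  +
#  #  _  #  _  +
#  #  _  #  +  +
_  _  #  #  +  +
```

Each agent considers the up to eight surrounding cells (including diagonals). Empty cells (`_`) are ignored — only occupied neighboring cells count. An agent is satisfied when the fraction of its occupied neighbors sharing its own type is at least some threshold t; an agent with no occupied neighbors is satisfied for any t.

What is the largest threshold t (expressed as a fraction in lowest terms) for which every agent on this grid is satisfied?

1/2

Row 1: (1,4)# 1/1 · (1,6)+ 1/1
Row 2: (2,1)# 3/3 · (2,2)# 3/3 · (2,4)# 2/3 · (2,6)+ 3/3
Row 3: (3,1)# 3/3 · (3,2)# 4/4 · (3,4)# 3/5 · (3,5)+ 4/7 · (3,6)+ 4/4
Row 4: (4,3)# 3/3 · (4,4)# 2/4 · (4,5)+ 3/5 · (4,6)+ 3/3
The smallest same-type fraction is 2/4 at (4,4), which reduces to 1/2. Any threshold above that leaves this agent unsatisfied.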